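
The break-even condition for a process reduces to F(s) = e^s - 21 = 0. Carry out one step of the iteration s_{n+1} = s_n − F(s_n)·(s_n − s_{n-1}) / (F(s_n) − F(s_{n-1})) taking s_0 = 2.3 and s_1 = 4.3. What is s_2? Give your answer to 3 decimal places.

2.646

F(2.3) = -11.02582, F(4.3) = 52.69979
s_2 = 4.30000 − 52.69979·(4.30000 − 2.30000) / (52.69979 − (-11.02582)) = 4.30000 − (105.39959)/(63.72561) = 2.64604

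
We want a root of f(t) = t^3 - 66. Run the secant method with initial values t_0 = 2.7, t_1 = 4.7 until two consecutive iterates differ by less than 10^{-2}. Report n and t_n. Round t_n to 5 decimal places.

f(2.7) = -46.3170000, f(4.7) = 37.8230000
t_2 = 4.7000000 − 37.8230000·(2.0000000)/(84.1400000) = 3.8009508;  |Δ| = 0.8990492
f(3.8009508) = -11.0868012
t_3 = 3.8009508 − (-11.0868012)·(-0.8990492)/(-48.9098012) = 4.0047459;  |Δ| = 0.2037951
f(4.0047459) = -1.7719247
t_4 = 4.0047459 − (-1.7719247)·(0.2037951)/(9.3148765) = 4.0435129;  |Δ| = 0.0387670
f(4.0435129) = 0.1114229
t_5 = 4.0435129 − 0.1114229·(0.0387670)/(1.8833475) = 4.0412194;  |Δ| = 0.0022935
|t_5 − t_4| = 0.0022935 < 10^{-2}

n = 5, t_n = 4.04122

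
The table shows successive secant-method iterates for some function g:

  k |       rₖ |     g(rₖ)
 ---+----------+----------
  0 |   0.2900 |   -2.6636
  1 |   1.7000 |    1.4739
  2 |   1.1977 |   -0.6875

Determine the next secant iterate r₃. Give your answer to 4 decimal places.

1.3575

r₃ = 1.1977 − (-0.6875)·(1.1977 − 1.7000) / (-0.6875 − 1.4739)
   = 1.1977 − (0.345331)/(-2.161400) = 1.357472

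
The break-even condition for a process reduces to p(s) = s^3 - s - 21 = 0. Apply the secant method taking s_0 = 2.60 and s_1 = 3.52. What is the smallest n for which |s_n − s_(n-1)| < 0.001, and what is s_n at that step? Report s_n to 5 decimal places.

p(2.60) = -6.0240000, p(3.52) = 19.0942080
s_2 = 3.5200000 − 19.0942080·(0.9200000)/(25.1182080) = 2.8206399;  |Δ| = 0.6993601
p(2.8206399) = -1.3796012
s_3 = 2.8206399 − (-1.3796012)·(-0.6993601)/(-20.4738092) = 2.8677654;  |Δ| = 0.0471255
p(2.8677654) = -0.2830375
s_4 = 2.8677654 − (-0.2830375)·(0.0471255)/(1.0965637) = 2.8799291;  |Δ| = 0.0121637
p(2.8799291) = 0.0061793
s_5 = 2.8799291 − 0.0061793·(0.0121637)/(0.2892168) = 2.8796692;  |Δ| = 0.0002599
|s_5 − s_4| = 0.0002599 < 0.001

n = 5, s_n = 2.87967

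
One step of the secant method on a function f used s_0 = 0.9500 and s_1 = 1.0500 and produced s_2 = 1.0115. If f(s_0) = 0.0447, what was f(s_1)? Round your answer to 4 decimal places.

-0.0280

The secant line through (0.9500, 0.0447) and (1.0500, f(s_1)) crosses zero at s_2 = 1.0115.
So (0.9500, 0.0447), (1.0500, f(s_1)), (1.0115, 0) are collinear:
f(s_1) = 0.0447 · (1.0500 − 1.0115) / (0.9500 − 1.0115) = 0.0447 · (0.038500)/(-0.061500) = -0.027983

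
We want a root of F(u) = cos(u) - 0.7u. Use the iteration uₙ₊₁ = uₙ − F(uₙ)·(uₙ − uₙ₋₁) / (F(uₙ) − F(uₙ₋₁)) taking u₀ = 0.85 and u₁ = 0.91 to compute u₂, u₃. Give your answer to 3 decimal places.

F(0.85) = 0.06498, F(0.91) = -0.02325
u₂ = 0.91000 − (-0.02325)·(0.91000 − 0.85000) / (-0.02325 − 0.06498) = 0.91000 − (-0.00140)/(-0.08824) = 0.89419
F(0.89419) = 0.00022
u₃ = 0.89419 − 0.00022·(0.89419 − 0.91000) / (0.00022 − (-0.02325)) = 0.89419 − (0.00000)/(0.02348) = 0.89434

0.894, 0.894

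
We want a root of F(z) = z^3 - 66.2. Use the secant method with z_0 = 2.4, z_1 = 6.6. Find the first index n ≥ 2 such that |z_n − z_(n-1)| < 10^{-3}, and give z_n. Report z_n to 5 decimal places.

F(2.4) = -52.3760000, F(6.6) = 221.2960000
z_2 = 6.6000000 − 221.2960000·(4.2000000)/(273.6720000) = 3.2038060;  |Δ| = 3.3961940
F(3.2038060) = -33.3149401
z_3 = 3.2038060 − (-33.3149401)·(-3.3961940)/(-254.6109401) = 3.6481860;  |Δ| = 0.4443800
F(3.6481860) = -17.6453410
z_4 = 3.6481860 − (-17.6453410)·(0.4443800)/(15.6695990) = 4.1485967;  |Δ| = 0.5004108
F(4.1485967) = 5.2008961
z_5 = 4.1485967 − 5.2008961·(0.5004108)/(22.8462372) = 4.0346793;  |Δ| = 0.1139174
F(4.0346793) = -0.5209194
z_6 = 4.0346793 − (-0.5209194)·(-0.1139174)/(-5.7218156) = 4.0450505;  |Δ| = 0.0103711
F(4.0450505) = -0.0131319
z_7 = 4.0450505 − (-0.0131319)·(0.0103711)/(0.5077875) = 4.0453187;  |Δ| = 0.0002682
|z_7 − z_6| = 0.0002682 < 10^{-3}

n = 7, z_n = 4.04532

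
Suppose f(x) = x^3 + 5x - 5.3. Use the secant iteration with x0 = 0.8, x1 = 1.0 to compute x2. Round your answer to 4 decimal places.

f(0.8) = -0.788000, f(1.0) = 0.700000
x2 = 1.000000 − 0.700000·(1.000000 − 0.800000) / (0.700000 − (-0.788000)) = 1.000000 − (0.140000)/(1.488000) = 0.905914

0.9059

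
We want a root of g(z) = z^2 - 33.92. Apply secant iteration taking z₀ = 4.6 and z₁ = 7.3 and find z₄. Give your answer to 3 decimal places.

g(4.6) = -12.76000, g(7.3) = 19.37000
z₂ = 7.30000 − 19.37000·(7.30000 − 4.60000) / (19.37000 − (-12.76000)) = 7.30000 − (52.29900)/(32.13000) = 5.67227
g(5.67227) = -1.74537
z₃ = 5.67227 − (-1.74537)·(5.67227 − 7.30000) / (-1.74537 − 19.37000) = 5.67227 − (2.84099)/(-21.11537) = 5.80681
g(5.80681) = -0.20090
z₄ = 5.80681 − (-0.20090)·(5.80681 − 5.67227) / (-0.20090 − (-1.74537)) = 5.80681 − (-0.02703)/(1.54446) = 5.82432

5.824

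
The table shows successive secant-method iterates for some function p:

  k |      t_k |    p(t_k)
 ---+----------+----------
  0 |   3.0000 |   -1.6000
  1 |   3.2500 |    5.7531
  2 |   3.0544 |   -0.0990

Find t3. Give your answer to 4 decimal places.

3.0577

t3 = 3.0544 − (-0.0990)·(3.0544 − 3.2500) / (-0.0990 − 5.7531)
   = 3.0544 − (0.019364)/(-5.852100) = 3.057709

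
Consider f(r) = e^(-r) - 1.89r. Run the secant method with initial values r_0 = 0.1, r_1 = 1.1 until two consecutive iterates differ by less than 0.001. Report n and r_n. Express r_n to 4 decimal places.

n = 5, r_n = 0.3667

f(0.1) = 0.715837, f(1.1) = -1.746129
r_2 = 1.100000 − (-1.746129)·(1.000000)/(-2.461966) = 0.390758;  |Δ| = 0.709242
f(0.390758) = -0.061990
r_3 = 0.390758 − (-0.061990)·(-0.709242)/(1.684139) = 0.364653;  |Δ| = 0.026106
f(0.364653) = 0.005244
r_4 = 0.364653 − 0.005244·(-0.026106)/(0.067234) = 0.366689;  |Δ| = 0.002036
f(0.366689) = -0.000017
r_5 = 0.366689 − (-0.000017)·(0.002036)/(-0.005261) = 0.366682;  |Δ| = 0.000007
|r_5 − r_4| = 0.000007 < 0.001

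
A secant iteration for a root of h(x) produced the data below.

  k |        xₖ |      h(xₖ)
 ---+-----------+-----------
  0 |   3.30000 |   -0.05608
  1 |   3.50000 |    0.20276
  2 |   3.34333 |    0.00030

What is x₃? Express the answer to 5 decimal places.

x₃ = 3.34333 − 0.00030·(3.34333 − 3.50000) / (0.00030 − 0.20276)
   = 3.34333 − (-0.0000470)/(-0.2024600) = 3.3430979

3.34310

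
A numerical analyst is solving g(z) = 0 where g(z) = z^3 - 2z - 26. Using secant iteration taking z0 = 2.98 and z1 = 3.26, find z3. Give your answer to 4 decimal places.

3.1870

g(2.98) = -5.496408, g(3.26) = 2.125976
z2 = 3.260000 − 2.125976·(3.260000 − 2.980000) / (2.125976 − (-5.496408)) = 3.260000 − (0.595273)/(7.622384) = 3.181905
g(3.181905) = -0.148563
z3 = 3.181905 − (-0.148563)·(3.181905 − 3.260000) / (-0.148563 − 2.125976) = 3.181905 − (0.011602)/(-2.274539) = 3.187005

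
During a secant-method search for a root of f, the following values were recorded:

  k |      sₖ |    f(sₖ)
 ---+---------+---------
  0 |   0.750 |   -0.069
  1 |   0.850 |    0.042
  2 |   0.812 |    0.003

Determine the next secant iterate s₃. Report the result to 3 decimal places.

0.809

s₃ = 0.812 − 0.003·(0.812 − 0.850) / (0.003 − 0.042)
   = 0.812 − (-0.00011)/(-0.03900) = 0.80908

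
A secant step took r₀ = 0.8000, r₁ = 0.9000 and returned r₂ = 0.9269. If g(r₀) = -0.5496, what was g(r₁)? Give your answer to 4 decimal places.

-0.1165

The secant line through (0.8000, -0.5496) and (0.9000, g(r₁)) crosses zero at r₂ = 0.9269.
So (0.8000, -0.5496), (0.9000, g(r₁)), (0.9269, 0) are collinear:
g(r₁) = -0.5496 · (0.9000 − 0.9269) / (0.8000 − 0.9269) = -0.5496 · (-0.026900)/(-0.126900) = -0.116503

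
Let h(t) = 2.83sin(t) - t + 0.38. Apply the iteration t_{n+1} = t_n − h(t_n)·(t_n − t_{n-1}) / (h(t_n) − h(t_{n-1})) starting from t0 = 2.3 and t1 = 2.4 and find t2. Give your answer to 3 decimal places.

h(2.3) = 0.19035, h(2.4) = -0.10844
t2 = 2.40000 − (-0.10844)·(2.40000 − 2.30000) / (-0.10844 − 0.19035) = 2.40000 − (-0.01084)/(-0.29878) = 2.36371

2.364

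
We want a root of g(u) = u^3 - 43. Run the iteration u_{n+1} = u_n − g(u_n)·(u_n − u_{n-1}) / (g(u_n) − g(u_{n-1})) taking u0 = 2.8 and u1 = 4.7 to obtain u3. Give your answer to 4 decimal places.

g(2.8) = -21.048000, g(4.7) = 60.823000
u2 = 4.700000 − 60.823000·(4.700000 − 2.800000) / (60.823000 − (-21.048000)) = 4.700000 − (115.563700)/(81.871000) = 3.288466
g(3.288466) = -7.438500
u3 = 3.288466 − (-7.438500)·(3.288466 − 4.700000) / (-7.438500 − 60.823000) = 3.288466 − (10.499696)/(-68.261500) = 3.442282

3.4423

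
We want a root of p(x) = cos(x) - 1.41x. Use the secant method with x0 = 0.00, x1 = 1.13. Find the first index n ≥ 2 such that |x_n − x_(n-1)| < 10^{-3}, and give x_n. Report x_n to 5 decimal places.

n = 5, x_n = 0.58951

p(0.00) = 1.0000000, p(1.13) = -1.1666402
x2 = 1.1300000 − (-1.1666402)·(1.1300000)/(-2.1666402) = 0.5215448;  |Δ| = 0.6084552
p(0.5215448) = 0.1316723
x3 = 0.5215448 − 0.1316723·(-0.6084552)/(1.2983125) = 0.5832532;  |Δ| = 0.0617083
p(0.5832532) = 0.0122884
x4 = 0.5832532 − 0.0122884·(0.0617083)/(-0.1193839) = 0.5896049;  |Δ| = 0.0063518
p(0.5896049) = -0.0001826
x5 = 0.5896049 − (-0.0001826)·(0.0063518)/(-0.0124710) = 0.5895120;  |Δ| = 0.0000930
|x5 − x4| = 0.0000930 < 10^{-3}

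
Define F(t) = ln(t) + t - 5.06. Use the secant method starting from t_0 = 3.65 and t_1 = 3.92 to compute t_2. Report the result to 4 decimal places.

3.7412

F(3.65) = -0.115273, F(3.92) = 0.226092
t_2 = 3.920000 − 0.226092·(3.920000 − 3.650000) / (0.226092 − (-0.115273)) = 3.920000 − (0.061045)/(0.341364) = 3.741174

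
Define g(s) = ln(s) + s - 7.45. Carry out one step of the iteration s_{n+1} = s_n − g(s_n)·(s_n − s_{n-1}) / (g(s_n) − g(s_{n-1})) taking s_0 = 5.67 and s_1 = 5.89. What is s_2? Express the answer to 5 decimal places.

5.70820

g(5.67) = -0.0448109, g(5.89) = 0.2132560
s_2 = 5.8900000 − 0.2132560·(5.8900000 − 5.6700000) / (0.2132560 − (-0.0448109)) = 5.8900000 − (0.0469163)/(0.2580669) = 5.7082009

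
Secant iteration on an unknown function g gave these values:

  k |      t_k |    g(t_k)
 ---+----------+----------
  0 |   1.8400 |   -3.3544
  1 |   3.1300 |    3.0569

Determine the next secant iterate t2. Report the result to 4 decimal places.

2.5149

t2 = 3.1300 − 3.0569·(3.1300 − 1.8400) / (3.0569 − (-3.3544))
   = 3.1300 − (3.943401)/(6.411300) = 2.514930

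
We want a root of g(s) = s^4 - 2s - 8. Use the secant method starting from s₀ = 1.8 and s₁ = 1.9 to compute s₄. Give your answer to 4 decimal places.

1.8494

g(1.8) = -1.102400, g(1.9) = 1.232100
s₂ = 1.900000 − 1.232100·(1.900000 − 1.800000) / (1.232100 − (-1.102400)) = 1.900000 − (0.123210)/(2.334500) = 1.847222
g(1.847222) = -0.051134
s₃ = 1.847222 − (-0.051134)·(1.847222 − 1.900000) / (-0.051134 − 1.232100) = 1.847222 − (0.002699)/(-1.283234) = 1.849325
g(1.849325) = -0.002225
s₄ = 1.849325 − (-0.002225)·(1.849325 − 1.847222) / (-0.002225 − (-0.051134)) = 1.849325 − (-0.000005)/(0.048909) = 1.849421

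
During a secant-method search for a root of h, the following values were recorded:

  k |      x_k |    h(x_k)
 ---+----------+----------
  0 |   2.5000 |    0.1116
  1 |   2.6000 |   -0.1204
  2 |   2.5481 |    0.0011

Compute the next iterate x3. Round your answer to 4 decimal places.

x3 = 2.5481 − 0.0011·(2.5481 − 2.6000) / (0.0011 − (-0.1204))
   = 2.5481 − (-0.000057)/(0.121500) = 2.548570

2.5486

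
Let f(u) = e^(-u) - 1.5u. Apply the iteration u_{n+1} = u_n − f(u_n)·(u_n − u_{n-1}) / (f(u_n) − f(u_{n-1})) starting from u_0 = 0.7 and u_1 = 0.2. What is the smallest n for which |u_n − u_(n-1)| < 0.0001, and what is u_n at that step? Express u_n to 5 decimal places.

n = 5, u_n = 0.43256

f(0.7) = -0.5534147, f(0.2) = 0.5187308
u_2 = 0.2000000 − 0.5187308·(-0.5000000)/(1.0721454) = 0.4419125;  |Δ| = 0.2419125
f(0.4419125) = -0.0200629
u_3 = 0.4419125 − (-0.0200629)·(0.2419125)/(-0.5387936) = 0.4329045;  |Δ| = 0.0090080
f(0.4329045) = -0.0007343
u_4 = 0.4329045 − (-0.0007343)·(-0.0090080)/(0.0193286) = 0.4325623;  |Δ| = 0.0003422
f(0.4325623) = 0.0000010
u_5 = 0.4325623 − 0.0000010·(-0.0003422)/(0.0007353) = 0.4325628;  |Δ| = 0.0000005
|u_5 − u_4| = 0.0000005 < 0.0001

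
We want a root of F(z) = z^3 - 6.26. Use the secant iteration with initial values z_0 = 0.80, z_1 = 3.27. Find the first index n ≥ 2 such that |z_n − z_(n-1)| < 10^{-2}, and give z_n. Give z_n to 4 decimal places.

n = 7, z_n = 1.8431

F(0.80) = -5.748000, F(3.27) = 28.705783
z_2 = 3.270000 − 28.705783·(2.470000)/(34.453783) = 1.212076;  |Δ| = 2.057924
F(1.212076) = -4.479307
z_3 = 1.212076 − (-4.479307)·(-2.057924)/(-33.185090) = 1.489853;  |Δ| = 0.277778
F(1.489853) = -2.953029
z_4 = 1.489853 − (-2.953029)·(0.277778)/(1.526278) = 2.027295;  |Δ| = 0.537442
F(2.027295) = 2.072028
z_5 = 2.027295 − 2.072028·(0.537442)/(5.025057) = 1.805687;  |Δ| = 0.221608
F(1.805687) = -0.372552
z_6 = 1.805687 − (-0.372552)·(-0.221608)/(-2.444580) = 1.839459;  |Δ| = 0.033773
F(1.839459) = -0.035985
z_7 = 1.839459 − (-0.035985)·(0.033773)/(0.336568) = 1.843070;  |Δ| = 0.003611
|z_7 − z_6| = 0.003611 < 10^{-2}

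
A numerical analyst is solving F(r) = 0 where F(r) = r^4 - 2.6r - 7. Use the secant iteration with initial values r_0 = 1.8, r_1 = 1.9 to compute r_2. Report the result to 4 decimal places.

F(1.8) = -1.182400, F(1.9) = 1.092100
r_2 = 1.900000 − 1.092100·(1.900000 − 1.800000) / (1.092100 − (-1.182400)) = 1.900000 − (0.109210)/(2.274500) = 1.851985

1.8520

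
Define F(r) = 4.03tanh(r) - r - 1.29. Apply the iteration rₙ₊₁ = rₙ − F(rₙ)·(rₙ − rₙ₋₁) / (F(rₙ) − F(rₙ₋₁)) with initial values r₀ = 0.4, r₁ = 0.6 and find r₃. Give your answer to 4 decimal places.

0.4668

F(0.4) = -0.158806, F(0.6) = 0.274310
r₂ = 0.600000 − 0.274310·(0.600000 − 0.400000) / (0.274310 − (-0.158806)) = 0.600000 − (0.054862)/(0.433115) = 0.473332
F(0.473332) = 0.013444
r₃ = 0.473332 − 0.013444·(0.473332 − 0.600000) / (0.013444 − 0.274310) = 0.473332 − (-0.001703)/(-0.260865) = 0.466804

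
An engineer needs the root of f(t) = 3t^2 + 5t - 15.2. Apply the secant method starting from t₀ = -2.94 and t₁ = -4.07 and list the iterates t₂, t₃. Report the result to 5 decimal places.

f(-2.94) = -3.9692000, f(-4.07) = 14.1447000
t₂ = -4.0700000 − 14.1447000·(-4.0700000 − (-2.9400000)) / (14.1447000 − (-3.9692000)) = -4.0700000 − (-15.9835110)/(18.1139000) = -3.1876107
f(-3.1876107) = -0.6554672
t₃ = -3.1876107 − (-0.6554672)·(-3.1876107 − (-4.0700000)) / (-0.6554672 − 14.1447000) = -3.1876107 − (-0.5783772)/(-14.8001672) = -3.2266898

-3.18761, -3.22669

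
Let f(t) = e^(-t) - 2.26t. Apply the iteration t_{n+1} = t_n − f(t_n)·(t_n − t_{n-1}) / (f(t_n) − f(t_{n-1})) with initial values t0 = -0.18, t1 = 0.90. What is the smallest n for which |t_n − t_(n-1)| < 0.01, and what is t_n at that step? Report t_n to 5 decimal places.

f(-0.18) = 1.6040174, f(0.90) = -1.6274303
t2 = 0.9000000 − (-1.6274303)·(1.0800000)/(-3.2314477) = 0.3560875;  |Δ| = 0.5439125
f(0.3560875) = -0.1043464
t3 = 0.3560875 − (-0.1043464)·(-0.5439125)/(1.5230839) = 0.3188241;  |Δ| = 0.0372634
f(0.3188241) = 0.0064610
t4 = 0.3188241 − 0.0064610·(-0.0372634)/(0.1108075) = 0.3209969;  |Δ| = 0.0021728
|t4 − t3| = 0.0021728 < 0.01

n = 4, t_n = 0.32100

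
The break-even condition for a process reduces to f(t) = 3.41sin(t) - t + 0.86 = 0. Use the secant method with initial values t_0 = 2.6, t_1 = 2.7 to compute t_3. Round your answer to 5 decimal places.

2.60455

f(2.6) = 0.0178597, f(2.7) = -0.3826346
t_2 = 2.7000000 − (-0.3826346)·(2.7000000 − 2.6000000) / (-0.3826346 − 0.0178597) = 2.7000000 − (-0.0382635)/(-0.4004943) = 2.6044594
f(2.6044594) = 0.0003525
t_3 = 2.6044594 − 0.0003525·(2.6044594 − 2.7000000) / (0.0003525 − (-0.3826346)) = 2.6044594 − (-0.0000337)/(0.3829871) = 2.6045473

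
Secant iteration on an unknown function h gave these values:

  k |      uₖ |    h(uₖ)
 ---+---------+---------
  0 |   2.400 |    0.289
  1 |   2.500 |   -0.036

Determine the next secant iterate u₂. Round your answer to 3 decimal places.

u₂ = 2.500 − (-0.036)·(2.500 − 2.400) / (-0.036 − 0.289)
   = 2.500 − (-0.00360)/(-0.32500) = 2.48892

2.489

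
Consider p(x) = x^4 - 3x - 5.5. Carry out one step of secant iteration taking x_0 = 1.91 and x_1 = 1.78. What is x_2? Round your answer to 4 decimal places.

1.8162

p(1.91) = 2.078634, p(1.78) = -0.801241
x_2 = 1.780000 − (-0.801241)·(1.780000 − 1.910000) / (-0.801241 − 2.078634) = 1.780000 − (0.104161)/(-2.879875) = 1.816169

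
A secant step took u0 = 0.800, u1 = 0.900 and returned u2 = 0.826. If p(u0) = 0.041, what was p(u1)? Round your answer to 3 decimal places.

The secant line through (0.800, 0.041) and (0.900, p(u1)) crosses zero at u2 = 0.826.
So (0.800, 0.041), (0.900, p(u1)), (0.826, 0) are collinear:
p(u1) = 0.041 · (0.900 − 0.826) / (0.800 − 0.826) = 0.041 · (0.07400)/(-0.02600) = -0.11669

-0.117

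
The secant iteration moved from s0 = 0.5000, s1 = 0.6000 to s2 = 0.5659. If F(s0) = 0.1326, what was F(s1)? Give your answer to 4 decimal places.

The secant line through (0.5000, 0.1326) and (0.6000, F(s1)) crosses zero at s2 = 0.5659.
So (0.5000, 0.1326), (0.6000, F(s1)), (0.5659, 0) are collinear:
F(s1) = 0.1326 · (0.6000 − 0.5659) / (0.5000 − 0.5659) = 0.1326 · (0.034100)/(-0.065900) = -0.068614

-0.0686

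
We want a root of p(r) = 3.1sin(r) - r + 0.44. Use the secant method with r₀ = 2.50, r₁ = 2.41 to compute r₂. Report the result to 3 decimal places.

p(2.50) = -0.20474, p(2.41) = 0.10097
r₂ = 2.41000 − 0.10097·(2.41000 − 2.50000) / (0.10097 − (-0.20474)) = 2.41000 − (-0.00909)/(0.30571) = 2.43973

2.440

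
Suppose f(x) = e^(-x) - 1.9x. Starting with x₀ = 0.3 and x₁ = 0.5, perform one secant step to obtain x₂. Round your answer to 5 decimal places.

f(0.3) = 0.1708182, f(0.5) = -0.3434693
x₂ = 0.5000000 − (-0.3434693)·(0.5000000 − 0.3000000) / (-0.3434693 − 0.1708182) = 0.5000000 − (-0.0686939)/(-0.5142876) = 0.3664291

0.36643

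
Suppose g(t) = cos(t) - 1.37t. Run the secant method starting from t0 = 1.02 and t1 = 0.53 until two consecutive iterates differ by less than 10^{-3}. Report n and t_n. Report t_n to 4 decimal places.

n = 4, t_n = 0.6017

g(1.02) = -0.874034, g(0.53) = 0.136707
t2 = 0.530000 − 0.136707·(-0.490000)/(1.010741) = 0.596275;  |Δ| = 0.066275
g(0.596275) = 0.010537
t3 = 0.596275 − 0.010537·(0.066275)/(-0.126170) = 0.601810;  |Δ| = 0.005535
g(0.601810) = -0.000167
t4 = 0.601810 − (-0.000167)·(0.005535)/(-0.010704) = 0.601723;  |Δ| = 0.000086
|t4 − t3| = 0.000086 < 10^{-3}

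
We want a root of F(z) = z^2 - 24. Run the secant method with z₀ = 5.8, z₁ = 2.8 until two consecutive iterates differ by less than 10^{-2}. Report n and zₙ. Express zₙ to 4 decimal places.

n = 5, zₙ = 4.8990

F(5.8) = 9.640000, F(2.8) = -16.160000
z₂ = 2.800000 − (-16.160000)·(-3.000000)/(-25.800000) = 4.679070;  |Δ| = 1.879070
F(4.679070) = -2.106306
z₃ = 4.679070 − (-2.106306)·(1.879070)/(14.053694) = 4.960697;  |Δ| = 0.281627
F(4.960697) = 0.608510
z₄ = 4.960697 − 0.608510·(0.281627)/(2.714816) = 4.897572;  |Δ| = 0.063125
F(4.897572) = -0.013793
z₅ = 4.897572 − (-0.013793)·(-0.063125)/(-0.622303) = 4.898971;  |Δ| = 0.001399
|z₅ − z₄| = 0.001399 < 10^{-2}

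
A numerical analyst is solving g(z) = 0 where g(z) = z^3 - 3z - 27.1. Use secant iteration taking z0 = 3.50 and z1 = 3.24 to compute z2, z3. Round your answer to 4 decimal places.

g(3.50) = 5.275000, g(3.24) = -2.807776
z2 = 3.240000 − (-2.807776)·(3.240000 − 3.500000) / (-2.807776 − 5.275000) = 3.240000 − (0.730022)/(-8.082776) = 3.330318
g(3.330318) = -0.154331
z3 = 3.330318 − (-0.154331)·(3.330318 − 3.240000) / (-0.154331 − (-2.807776)) = 3.330318 − (-0.013939)/(2.653445) = 3.335571

3.3303, 3.3356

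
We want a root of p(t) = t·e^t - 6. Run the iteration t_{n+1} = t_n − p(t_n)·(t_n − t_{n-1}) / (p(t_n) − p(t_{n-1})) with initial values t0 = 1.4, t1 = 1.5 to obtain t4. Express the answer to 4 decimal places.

1.4324

p(1.4) = -0.322720, p(1.5) = 0.722534
t2 = 1.500000 − 0.722534·(1.500000 − 1.400000) / (0.722534 − (-0.322720)) = 1.500000 − (0.072253)/(1.045254) = 1.430875
p(1.430875) = -0.015572
t3 = 1.430875 − (-0.015572)·(1.430875 − 1.500000) / (-0.015572 − 0.722534) = 1.430875 − (0.001076)/(-0.738105) = 1.432333
p(1.432333) = -0.000730
t4 = 1.432333 − (-0.000730)·(1.432333 − 1.430875) / (-0.000730 − (-0.015572)) = 1.432333 − (-0.000001)/(0.014842) = 1.432405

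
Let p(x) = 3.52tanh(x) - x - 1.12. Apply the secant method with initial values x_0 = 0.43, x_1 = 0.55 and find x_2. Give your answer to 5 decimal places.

p(0.43) = -0.1232690, p(0.55) = 0.0918311
x_2 = 0.5500000 − 0.0918311·(0.5500000 − 0.4300000) / (0.0918311 − (-0.1232690)) = 0.5500000 − (0.0110197)/(0.2151001) = 0.4987693

0.49877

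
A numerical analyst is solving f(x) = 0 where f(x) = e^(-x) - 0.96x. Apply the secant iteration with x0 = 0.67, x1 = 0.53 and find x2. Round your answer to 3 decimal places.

0.583

f(0.67) = -0.13149, f(0.53) = 0.07980
x2 = 0.53000 − 0.07980·(0.53000 − 0.67000) / (0.07980 − (-0.13149)) = 0.53000 − (-0.01117)/(0.21130) = 0.58288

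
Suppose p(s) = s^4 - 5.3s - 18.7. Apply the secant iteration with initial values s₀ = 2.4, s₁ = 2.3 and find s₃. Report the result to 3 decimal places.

2.364

p(2.4) = 1.75760, p(2.3) = -2.90590
s₂ = 2.30000 − (-2.90590)·(2.30000 − 2.40000) / (-2.90590 − 1.75760) = 2.30000 − (0.29059)/(-4.66350) = 2.36231
p(2.36231) = -0.07809
s₃ = 2.36231 − (-0.07809)·(2.36231 − 2.30000) / (-0.07809 − (-2.90590)) = 2.36231 − (-0.00487)/(2.82781) = 2.36403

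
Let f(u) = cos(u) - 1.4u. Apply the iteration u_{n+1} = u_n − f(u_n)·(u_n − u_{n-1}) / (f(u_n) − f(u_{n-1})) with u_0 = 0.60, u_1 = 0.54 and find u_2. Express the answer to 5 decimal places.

f(0.60) = -0.0146644, f(0.54) = 0.1017087
u_2 = 0.5400000 − 0.1017087·(0.5400000 − 0.6000000) / (0.1017087 − (-0.0146644)) = 0.5400000 − (-0.0061025)/(0.1163731) = 0.5924393

0.59244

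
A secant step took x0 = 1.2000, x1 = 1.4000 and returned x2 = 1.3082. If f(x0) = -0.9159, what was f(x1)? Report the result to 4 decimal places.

0.7771

The secant line through (1.2000, -0.9159) and (1.4000, f(x1)) crosses zero at x2 = 1.3082.
So (1.2000, -0.9159), (1.4000, f(x1)), (1.3082, 0) are collinear:
f(x1) = -0.9159 · (1.4000 − 1.3082) / (1.2000 − 1.3082) = -0.9159 · (0.091800)/(-0.108200) = 0.777076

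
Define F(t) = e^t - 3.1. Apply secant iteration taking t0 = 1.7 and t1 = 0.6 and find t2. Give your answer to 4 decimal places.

F(1.7) = 2.373947, F(0.6) = -1.277881
t2 = 0.600000 − (-1.277881)·(0.600000 − 1.700000) / (-1.277881 − 2.373947) = 0.600000 − (1.405669)/(-3.651829) = 0.984922

0.9849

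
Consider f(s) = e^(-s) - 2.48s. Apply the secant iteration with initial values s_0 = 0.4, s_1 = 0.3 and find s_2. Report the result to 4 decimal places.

0.2990

f(0.4) = -0.321680, f(0.3) = -0.003182
s_2 = 0.300000 − (-0.003182)·(0.300000 − 0.400000) / (-0.003182 − (-0.321680)) = 0.300000 − (0.000318)/(0.318498) = 0.299001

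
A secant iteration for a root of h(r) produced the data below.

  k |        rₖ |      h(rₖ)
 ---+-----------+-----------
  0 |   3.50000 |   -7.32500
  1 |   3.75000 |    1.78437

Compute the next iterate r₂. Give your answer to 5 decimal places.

r₂ = 3.75000 − 1.78437·(3.75000 − 3.50000) / (1.78437 − (-7.32500))
   = 3.75000 − (0.4460925)/(9.1093700) = 3.7010293

3.70103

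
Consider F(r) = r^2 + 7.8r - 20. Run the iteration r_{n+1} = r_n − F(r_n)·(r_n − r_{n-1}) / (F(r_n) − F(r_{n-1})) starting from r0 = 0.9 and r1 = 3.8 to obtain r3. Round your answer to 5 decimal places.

2.01280

F(0.9) = -12.1700000, F(3.8) = 24.0800000
r2 = 3.8000000 − 24.0800000·(3.8000000 − 0.9000000) / (24.0800000 − (-12.1700000)) = 3.8000000 − (69.8320000)/(36.2500000) = 1.8736000
F(1.8736000) = -1.8755430
r3 = 1.8736000 − (-1.8755430)·(1.8736000 − 3.8000000) / (-1.8755430 − 24.0800000) = 1.8736000 − (3.6130461)/(-25.9555430) = 2.0128013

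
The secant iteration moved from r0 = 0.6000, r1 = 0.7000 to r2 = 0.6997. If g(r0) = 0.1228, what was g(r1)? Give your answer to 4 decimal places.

-0.0004

The secant line through (0.6000, 0.1228) and (0.7000, g(r1)) crosses zero at r2 = 0.6997.
So (0.6000, 0.1228), (0.7000, g(r1)), (0.6997, 0) are collinear:
g(r1) = 0.1228 · (0.7000 − 0.6997) / (0.6000 − 0.6997) = 0.1228 · (0.000300)/(-0.099700) = -0.000370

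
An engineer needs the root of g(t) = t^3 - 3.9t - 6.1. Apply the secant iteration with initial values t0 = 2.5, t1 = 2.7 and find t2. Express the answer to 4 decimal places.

2.5137

g(2.5) = -0.225000, g(2.7) = 3.053000
t2 = 2.700000 − 3.053000·(2.700000 − 2.500000) / (3.053000 − (-0.225000)) = 2.700000 − (0.610600)/(3.278000) = 2.513728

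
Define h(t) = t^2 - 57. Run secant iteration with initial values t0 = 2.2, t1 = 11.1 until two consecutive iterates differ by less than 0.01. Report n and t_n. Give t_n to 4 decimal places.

h(2.2) = -52.160000, h(11.1) = 66.210000
t2 = 11.100000 − 66.210000·(8.900000)/(118.370000) = 6.121805;  |Δ| = 4.978195
h(6.121805) = -19.523510
t3 = 6.121805 − (-19.523510)·(-4.978195)/(-85.733510) = 7.255455;  |Δ| = 1.133651
h(7.255455) = -4.358371
t4 = 7.255455 − (-4.358371)·(1.133651)/(15.165139) = 7.581260;  |Δ| = 0.325804
h(7.581260) = 0.475497
t5 = 7.581260 − 0.475497·(0.325804)/(4.833868) = 7.549211;  |Δ| = 0.032049
h(7.549211) = -0.009414
t6 = 7.549211 − (-0.009414)·(-0.032049)/(-0.484911) = 7.549833;  |Δ| = 0.000622
|t6 − t5| = 0.000622 < 0.01

n = 6, t_n = 7.5498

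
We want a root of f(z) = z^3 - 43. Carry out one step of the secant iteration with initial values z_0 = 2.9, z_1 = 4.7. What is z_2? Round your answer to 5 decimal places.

f(2.9) = -18.6110000, f(4.7) = 60.8230000
z_2 = 4.7000000 − 60.8230000·(4.7000000 − 2.9000000) / (60.8230000 − (-18.6110000)) = 4.7000000 − (109.4814000)/(79.4340000) = 3.3217312

3.32173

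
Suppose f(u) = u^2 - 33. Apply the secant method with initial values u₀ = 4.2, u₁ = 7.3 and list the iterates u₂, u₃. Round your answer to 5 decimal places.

f(4.2) = -15.3600000, f(7.3) = 20.2900000
u₂ = 7.3000000 − 20.2900000·(7.3000000 − 4.2000000) / (20.2900000 − (-15.3600000)) = 7.3000000 − (62.8990000)/(35.6500000) = 5.5356522
f(5.5356522) = -2.3565550
u₃ = 5.5356522 − (-2.3565550)·(5.5356522 − 7.3000000) / (-2.3565550 − 20.2900000) = 5.5356522 − (4.1577827)/(-22.6465550) = 5.7192467

5.53565, 5.71925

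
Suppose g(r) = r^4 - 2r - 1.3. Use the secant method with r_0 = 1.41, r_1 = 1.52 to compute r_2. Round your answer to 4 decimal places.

1.4258

g(1.41) = -0.167458, g(1.52) = 0.997948
r_2 = 1.520000 − 0.997948·(1.520000 − 1.410000) / (0.997948 − (-0.167458)) = 1.520000 − (0.109774)/(1.165407) = 1.425806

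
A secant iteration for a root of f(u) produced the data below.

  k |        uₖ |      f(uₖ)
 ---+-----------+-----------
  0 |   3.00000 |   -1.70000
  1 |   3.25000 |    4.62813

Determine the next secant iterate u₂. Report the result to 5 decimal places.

3.06716

u₂ = 3.25000 − 4.62813·(3.25000 − 3.00000) / (4.62813 − (-1.70000))
   = 3.25000 − (1.1570325)/(6.3281300) = 3.0671604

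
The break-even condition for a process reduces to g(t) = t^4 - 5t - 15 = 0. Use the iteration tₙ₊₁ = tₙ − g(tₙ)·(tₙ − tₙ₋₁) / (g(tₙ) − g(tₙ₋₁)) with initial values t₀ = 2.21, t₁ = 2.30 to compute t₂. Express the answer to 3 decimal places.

g(2.21) = -2.19557, g(2.30) = 1.48410
t₂ = 2.30000 − 1.48410·(2.30000 − 2.21000) / (1.48410 − (-2.19557)) = 2.30000 − (0.13357)/(3.67967) = 2.26370

2.264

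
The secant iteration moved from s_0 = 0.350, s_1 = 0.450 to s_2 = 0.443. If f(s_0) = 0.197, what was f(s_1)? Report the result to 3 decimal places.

-0.015

The secant line through (0.350, 0.197) and (0.450, f(s_1)) crosses zero at s_2 = 0.443.
So (0.350, 0.197), (0.450, f(s_1)), (0.443, 0) are collinear:
f(s_1) = 0.197 · (0.450 − 0.443) / (0.350 − 0.443) = 0.197 · (0.00700)/(-0.09300) = -0.01483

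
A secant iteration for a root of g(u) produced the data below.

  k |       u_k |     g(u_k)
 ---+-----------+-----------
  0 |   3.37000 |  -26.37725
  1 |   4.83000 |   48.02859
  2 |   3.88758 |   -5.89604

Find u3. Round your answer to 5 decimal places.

3.99062

u3 = 3.88758 − (-5.89604)·(3.88758 − 4.83000) / (-5.89604 − 48.02859)
   = 3.88758 − (5.5565460)/(-53.9246300) = 3.9906228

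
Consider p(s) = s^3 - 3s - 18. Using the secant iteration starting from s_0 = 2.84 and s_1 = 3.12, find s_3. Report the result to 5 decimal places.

p(2.84) = -3.6136960, p(3.12) = 3.0113280
s_2 = 3.1200000 − 3.0113280·(3.1200000 − 2.8400000) / (3.0113280 − (-3.6136960)) = 3.1200000 − (0.8431718)/(6.6250240) = 2.9927292
p(2.9927292) = -0.1740229
s_3 = 2.9927292 − (-0.1740229)·(2.9927292 − 3.1200000) / (-0.1740229 − 3.0113280) = 2.9927292 − (0.0221480)/(-3.1853509) = 2.9996823

2.99968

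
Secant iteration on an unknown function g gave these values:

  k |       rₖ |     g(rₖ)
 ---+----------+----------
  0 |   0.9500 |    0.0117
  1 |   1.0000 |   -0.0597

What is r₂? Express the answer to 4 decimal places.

r₂ = 1.0000 − (-0.0597)·(1.0000 − 0.9500) / (-0.0597 − 0.0117)
   = 1.0000 − (-0.002985)/(-0.071400) = 0.958193

0.9582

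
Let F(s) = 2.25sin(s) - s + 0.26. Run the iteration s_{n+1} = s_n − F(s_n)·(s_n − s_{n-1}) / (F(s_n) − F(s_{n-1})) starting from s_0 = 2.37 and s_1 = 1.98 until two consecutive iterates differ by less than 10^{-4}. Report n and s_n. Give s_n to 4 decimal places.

n = 5, s_n = 2.1469

F(2.37) = -0.541125, F(1.98) = 0.344235
s_2 = 1.980000 − 0.344235·(-0.390000)/(0.885360) = 2.131635;  |Δ| = 0.151635
F(2.131635) = 0.033686
s_3 = 2.131635 − 0.033686·(0.151635)/(-0.310550) = 2.148083;  |Δ| = 0.016448
F(2.148083) = -0.002704
s_4 = 2.148083 − (-0.002704)·(0.016448)/(-0.036389) = 2.146861;  |Δ| = 0.001222
F(2.146861) = 0.000018
s_5 = 2.146861 − 0.000018·(-0.001222)/(0.002721) = 2.146869;  |Δ| = 0.000008
|s_5 − s_4| = 0.000008 < 10^{-4}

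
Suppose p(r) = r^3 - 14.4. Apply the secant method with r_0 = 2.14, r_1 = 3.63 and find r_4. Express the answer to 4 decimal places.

p(2.14) = -4.599656, p(3.63) = 33.432147
r_2 = 3.630000 − 33.432147·(3.630000 − 2.140000) / (33.432147 − (-4.599656)) = 3.630000 − (49.813899)/(38.031803) = 2.320204
p(2.320204) = -1.909536
r_3 = 2.320204 − (-1.909536)·(2.320204 − 3.630000) / (-1.909536 − 33.432147) = 2.320204 − (2.501102)/(-35.341683) = 2.390973
p(2.390973) = -0.731395
r_4 = 2.390973 − (-0.731395)·(2.390973 − 2.320204) / (-0.731395 − (-1.909536)) = 2.390973 − (-0.051760)/(1.178140) = 2.434907

2.4349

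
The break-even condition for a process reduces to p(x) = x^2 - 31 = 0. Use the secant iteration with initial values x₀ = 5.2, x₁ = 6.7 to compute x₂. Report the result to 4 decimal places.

p(5.2) = -3.960000, p(6.7) = 13.890000
x₂ = 6.700000 − 13.890000·(6.700000 − 5.200000) / (13.890000 − (-3.960000)) = 6.700000 − (20.835000)/(17.850000) = 5.532773

5.5328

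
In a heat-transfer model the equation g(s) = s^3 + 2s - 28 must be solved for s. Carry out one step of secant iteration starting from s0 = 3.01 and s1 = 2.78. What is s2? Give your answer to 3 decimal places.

g(3.01) = 5.29090, g(2.78) = -0.95505
s2 = 2.78000 − (-0.95505)·(2.78000 − 3.01000) / (-0.95505 − 5.29090) = 2.78000 − (0.21966)/(-6.24595) = 2.81517

2.815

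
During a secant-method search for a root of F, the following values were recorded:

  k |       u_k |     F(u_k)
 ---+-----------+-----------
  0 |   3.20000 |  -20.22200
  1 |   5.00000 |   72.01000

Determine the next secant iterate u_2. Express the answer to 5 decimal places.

3.59465

u_2 = 5.00000 − 72.01000·(5.00000 − 3.20000) / (72.01000 − (-20.22200))
   = 5.00000 − (129.6180000)/(92.2320000) = 3.5946526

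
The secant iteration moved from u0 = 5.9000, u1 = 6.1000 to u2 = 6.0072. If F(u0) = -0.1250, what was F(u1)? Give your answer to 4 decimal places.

0.1082

The secant line through (5.9000, -0.1250) and (6.1000, F(u1)) crosses zero at u2 = 6.0072.
So (5.9000, -0.1250), (6.1000, F(u1)), (6.0072, 0) are collinear:
F(u1) = -0.1250 · (6.1000 − 6.0072) / (5.9000 − 6.0072) = -0.1250 · (0.092800)/(-0.107200) = 0.108209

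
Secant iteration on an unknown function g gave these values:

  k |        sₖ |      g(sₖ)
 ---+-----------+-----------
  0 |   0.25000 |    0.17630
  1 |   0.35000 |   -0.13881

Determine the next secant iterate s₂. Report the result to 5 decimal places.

s₂ = 0.35000 − (-0.13881)·(0.35000 − 0.25000) / (-0.13881 − 0.17630)
   = 0.35000 − (-0.0138810)/(-0.3151100) = 0.3059487

0.30595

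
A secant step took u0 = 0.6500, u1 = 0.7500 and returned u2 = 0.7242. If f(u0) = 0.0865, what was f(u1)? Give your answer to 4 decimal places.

The secant line through (0.6500, 0.0865) and (0.7500, f(u1)) crosses zero at u2 = 0.7242.
So (0.6500, 0.0865), (0.7500, f(u1)), (0.7242, 0) are collinear:
f(u1) = 0.0865 · (0.7500 − 0.7242) / (0.6500 − 0.7242) = 0.0865 · (0.025800)/(-0.074200) = -0.030077

-0.0301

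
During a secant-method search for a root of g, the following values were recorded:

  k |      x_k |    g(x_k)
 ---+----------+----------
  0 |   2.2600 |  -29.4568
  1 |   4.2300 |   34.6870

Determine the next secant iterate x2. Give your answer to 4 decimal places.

3.1647

x2 = 4.2300 − 34.6870·(4.2300 − 2.2600) / (34.6870 − (-29.4568))
   = 4.2300 − (68.333390)/(64.143800) = 3.164684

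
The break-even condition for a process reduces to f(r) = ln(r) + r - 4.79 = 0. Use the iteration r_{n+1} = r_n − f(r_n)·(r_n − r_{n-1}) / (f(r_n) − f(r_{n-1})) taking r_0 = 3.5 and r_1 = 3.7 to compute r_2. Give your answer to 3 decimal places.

f(3.5) = -0.03724, f(3.7) = 0.21833
r_2 = 3.70000 − 0.21833·(3.70000 − 3.50000) / (0.21833 − (-0.03724)) = 3.70000 − (0.04367)/(0.25557) = 3.52914

3.529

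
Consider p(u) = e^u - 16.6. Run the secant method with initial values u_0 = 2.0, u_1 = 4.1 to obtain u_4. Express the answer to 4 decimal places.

p(2.0) = -9.210944, p(4.1) = 43.740288
u_2 = 4.100000 − 43.740288·(4.100000 − 2.000000) / (43.740288 − (-9.210944)) = 4.100000 − (91.854604)/(52.951231) = 2.365298
p(2.365298) = -5.952788
u_3 = 2.365298 − (-5.952788)·(2.365298 − 4.100000) / (-5.952788 − 43.740288) = 2.365298 − (10.326313)/(-49.693076) = 2.573100
p(2.573100) = -3.493610
u_4 = 2.573100 − (-3.493610)·(2.573100 − 2.365298) / (-3.493610 − (-5.952788)) = 2.573100 − (-0.725979)/(2.459178) = 2.868312

2.8683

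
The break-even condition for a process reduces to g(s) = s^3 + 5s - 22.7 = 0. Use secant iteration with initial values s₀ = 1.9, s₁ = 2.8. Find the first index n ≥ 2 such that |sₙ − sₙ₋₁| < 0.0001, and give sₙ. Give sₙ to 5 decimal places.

g(1.9) = -6.3410000, g(2.8) = 13.2520000
s₂ = 2.8000000 − 13.2520000·(0.9000000)/(19.5930000) = 2.1912724;  |Δ| = 0.6087276
g(2.1912724) = -1.2218608
s₃ = 2.1912724 − (-1.2218608)·(-0.6087276)/(-14.4738608) = 2.2426602;  |Δ| = 0.0513878
g(2.2426602) = -0.2071833
s₄ = 2.2426602 − (-0.2071833)·(0.0513878)/(1.0146775) = 2.2531529;  |Δ| = 0.0104927
g(2.2531529) = 0.0043419
s₅ = 2.2531529 − 0.0043419·(0.0104927)/(0.2115252) = 2.2529375;  |Δ| = 0.0002154
g(2.2529375) = -0.0000149
s₆ = 2.2529375 − (-0.0000149)·(-0.0002154)/(-0.0043568) = 2.2529383;  |Δ| = 0.0000007
|s₆ − s₅| = 0.0000007 < 0.0001

n = 6, sₙ = 2.25294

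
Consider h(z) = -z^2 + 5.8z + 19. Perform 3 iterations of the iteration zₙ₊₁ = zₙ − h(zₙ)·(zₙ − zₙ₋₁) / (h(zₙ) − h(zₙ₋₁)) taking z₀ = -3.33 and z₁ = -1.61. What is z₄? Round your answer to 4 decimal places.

h(-3.33) = -11.402900, h(-1.61) = 7.069900
z₂ = -1.610000 − 7.069900·(-1.610000 − (-3.330000)) / (7.069900 − (-11.402900)) = -1.610000 − (12.160228)/(18.472800) = -2.268277
h(-2.268277) = 0.698908
z₃ = -2.268277 − 0.698908·(-2.268277 − (-1.610000)) / (0.698908 − 7.069900) = -2.268277 − (-0.460075)/(-6.370992) = -2.340492
h(-2.340492) = -0.052752
z₄ = -2.340492 − (-0.052752)·(-2.340492 − (-2.268277)) / (-0.052752 − 0.698908) = -2.340492 − (0.003809)/(-0.751660) = -2.335424

-2.3354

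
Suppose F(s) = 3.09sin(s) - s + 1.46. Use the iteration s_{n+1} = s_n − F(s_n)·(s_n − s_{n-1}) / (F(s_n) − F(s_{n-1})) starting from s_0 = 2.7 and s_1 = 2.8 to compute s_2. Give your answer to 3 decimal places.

2.721

F(2.7) = 0.08060, F(2.8) = -0.30489
s_2 = 2.80000 − (-0.30489)·(2.80000 − 2.70000) / (-0.30489 − 0.08060) = 2.80000 − (-0.03049)/(-0.38549) = 2.72091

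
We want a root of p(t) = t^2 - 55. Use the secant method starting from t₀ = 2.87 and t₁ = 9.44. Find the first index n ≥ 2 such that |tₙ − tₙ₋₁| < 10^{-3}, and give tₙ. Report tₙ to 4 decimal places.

p(2.87) = -46.763100, p(9.44) = 34.113600
t₂ = 9.440000 − 34.113600·(6.570000)/(80.876700) = 6.668790;  |Δ| = 2.771210
p(6.668790) = -10.527245
t₃ = 6.668790 − (-10.527245)·(-2.771210)/(-44.640845) = 7.322299;  |Δ| = 0.653509
p(7.322299) = -1.383937
t₄ = 7.322299 − (-1.383937)·(0.653509)/(9.143308) = 7.421215;  |Δ| = 0.098916
p(7.421215) = 0.074427
t₅ = 7.421215 − 0.074427·(0.098916)/(1.458364) = 7.416167;  |Δ| = 0.005048
p(7.416167) = -0.000474
t₆ = 7.416167 − (-0.000474)·(-0.005048)/(-0.074900) = 7.416198;  |Δ| = 0.000032
|t₆ − t₅| = 0.000032 < 10^{-3}

n = 6, tₙ = 7.4162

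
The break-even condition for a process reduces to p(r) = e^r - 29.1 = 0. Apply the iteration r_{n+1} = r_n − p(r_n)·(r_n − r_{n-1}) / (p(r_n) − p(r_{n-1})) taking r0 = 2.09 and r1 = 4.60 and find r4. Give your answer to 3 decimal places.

p(2.09) = -21.01508, p(4.60) = 70.38432
r2 = 4.60000 − 70.38432·(4.60000 − 2.09000) / (70.38432 − (-21.01508)) = 4.60000 − (176.66463)/(91.39940) = 2.66711
p(2.66711) = -14.70165
r3 = 2.66711 − (-14.70165)·(2.66711 − 4.60000) / (-14.70165 − 70.38432) = 2.66711 − (28.41661)/(-85.08596) = 3.00109
p(3.00109) = -8.99257
r4 = 3.00109 − (-8.99257)·(3.00109 − 2.66711) / (-8.99257 − (-14.70165)) = 3.00109 − (-3.00330)/(5.70907) = 3.52715

3.527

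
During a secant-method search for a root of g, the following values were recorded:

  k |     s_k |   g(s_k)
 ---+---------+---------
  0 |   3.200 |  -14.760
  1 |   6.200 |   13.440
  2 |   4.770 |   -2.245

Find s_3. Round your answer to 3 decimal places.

4.975

s_3 = 4.770 − (-2.245)·(4.770 − 6.200) / (-2.245 − 13.440)
   = 4.770 − (3.21035)/(-15.68500) = 4.97468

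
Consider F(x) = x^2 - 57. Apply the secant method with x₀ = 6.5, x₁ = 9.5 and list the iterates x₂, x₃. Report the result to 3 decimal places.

F(6.5) = -14.75000, F(9.5) = 33.25000
x₂ = 9.50000 − 33.25000·(9.50000 − 6.50000) / (33.25000 − (-14.75000)) = 9.50000 − (99.75000)/(48.00000) = 7.42188
F(7.42188) = -1.91577
x₃ = 7.42188 − (-1.91577)·(7.42188 − 9.50000) / (-1.91577 − 33.25000) = 7.42188 − (3.98121)/(-35.16577) = 7.53509

7.422, 7.535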